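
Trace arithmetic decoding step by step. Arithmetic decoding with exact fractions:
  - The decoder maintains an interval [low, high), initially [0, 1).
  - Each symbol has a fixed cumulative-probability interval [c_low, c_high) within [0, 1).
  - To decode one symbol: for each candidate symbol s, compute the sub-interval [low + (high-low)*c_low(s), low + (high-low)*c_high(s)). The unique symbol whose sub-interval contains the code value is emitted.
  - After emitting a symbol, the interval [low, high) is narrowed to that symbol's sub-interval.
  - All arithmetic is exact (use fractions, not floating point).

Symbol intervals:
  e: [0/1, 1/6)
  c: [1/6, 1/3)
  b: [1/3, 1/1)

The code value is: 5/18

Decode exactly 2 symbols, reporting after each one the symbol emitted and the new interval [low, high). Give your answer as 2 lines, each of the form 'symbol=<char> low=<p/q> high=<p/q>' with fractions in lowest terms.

Answer: symbol=c low=1/6 high=1/3
symbol=b low=2/9 high=1/3

Derivation:
Step 1: interval [0/1, 1/1), width = 1/1 - 0/1 = 1/1
  'e': [0/1 + 1/1*0/1, 0/1 + 1/1*1/6) = [0/1, 1/6)
  'c': [0/1 + 1/1*1/6, 0/1 + 1/1*1/3) = [1/6, 1/3) <- contains code 5/18
  'b': [0/1 + 1/1*1/3, 0/1 + 1/1*1/1) = [1/3, 1/1)
  emit 'c', narrow to [1/6, 1/3)
Step 2: interval [1/6, 1/3), width = 1/3 - 1/6 = 1/6
  'e': [1/6 + 1/6*0/1, 1/6 + 1/6*1/6) = [1/6, 7/36)
  'c': [1/6 + 1/6*1/6, 1/6 + 1/6*1/3) = [7/36, 2/9)
  'b': [1/6 + 1/6*1/3, 1/6 + 1/6*1/1) = [2/9, 1/3) <- contains code 5/18
  emit 'b', narrow to [2/9, 1/3)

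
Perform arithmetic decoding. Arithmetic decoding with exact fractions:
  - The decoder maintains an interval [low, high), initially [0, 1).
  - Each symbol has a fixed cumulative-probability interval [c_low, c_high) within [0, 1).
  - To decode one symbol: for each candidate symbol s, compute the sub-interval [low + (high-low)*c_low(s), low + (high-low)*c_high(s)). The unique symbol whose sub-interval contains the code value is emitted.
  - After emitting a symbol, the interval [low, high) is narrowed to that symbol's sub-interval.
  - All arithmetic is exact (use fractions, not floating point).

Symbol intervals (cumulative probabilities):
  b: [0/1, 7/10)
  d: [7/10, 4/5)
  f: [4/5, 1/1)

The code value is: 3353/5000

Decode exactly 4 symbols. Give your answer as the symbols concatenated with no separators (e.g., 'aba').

Step 1: interval [0/1, 1/1), width = 1/1 - 0/1 = 1/1
  'b': [0/1 + 1/1*0/1, 0/1 + 1/1*7/10) = [0/1, 7/10) <- contains code 3353/5000
  'd': [0/1 + 1/1*7/10, 0/1 + 1/1*4/5) = [7/10, 4/5)
  'f': [0/1 + 1/1*4/5, 0/1 + 1/1*1/1) = [4/5, 1/1)
  emit 'b', narrow to [0/1, 7/10)
Step 2: interval [0/1, 7/10), width = 7/10 - 0/1 = 7/10
  'b': [0/1 + 7/10*0/1, 0/1 + 7/10*7/10) = [0/1, 49/100)
  'd': [0/1 + 7/10*7/10, 0/1 + 7/10*4/5) = [49/100, 14/25)
  'f': [0/1 + 7/10*4/5, 0/1 + 7/10*1/1) = [14/25, 7/10) <- contains code 3353/5000
  emit 'f', narrow to [14/25, 7/10)
Step 3: interval [14/25, 7/10), width = 7/10 - 14/25 = 7/50
  'b': [14/25 + 7/50*0/1, 14/25 + 7/50*7/10) = [14/25, 329/500)
  'd': [14/25 + 7/50*7/10, 14/25 + 7/50*4/5) = [329/500, 84/125) <- contains code 3353/5000
  'f': [14/25 + 7/50*4/5, 14/25 + 7/50*1/1) = [84/125, 7/10)
  emit 'd', narrow to [329/500, 84/125)
Step 4: interval [329/500, 84/125), width = 84/125 - 329/500 = 7/500
  'b': [329/500 + 7/500*0/1, 329/500 + 7/500*7/10) = [329/500, 3339/5000)
  'd': [329/500 + 7/500*7/10, 329/500 + 7/500*4/5) = [3339/5000, 1673/2500)
  'f': [329/500 + 7/500*4/5, 329/500 + 7/500*1/1) = [1673/2500, 84/125) <- contains code 3353/5000
  emit 'f', narrow to [1673/2500, 84/125)

Answer: bfdf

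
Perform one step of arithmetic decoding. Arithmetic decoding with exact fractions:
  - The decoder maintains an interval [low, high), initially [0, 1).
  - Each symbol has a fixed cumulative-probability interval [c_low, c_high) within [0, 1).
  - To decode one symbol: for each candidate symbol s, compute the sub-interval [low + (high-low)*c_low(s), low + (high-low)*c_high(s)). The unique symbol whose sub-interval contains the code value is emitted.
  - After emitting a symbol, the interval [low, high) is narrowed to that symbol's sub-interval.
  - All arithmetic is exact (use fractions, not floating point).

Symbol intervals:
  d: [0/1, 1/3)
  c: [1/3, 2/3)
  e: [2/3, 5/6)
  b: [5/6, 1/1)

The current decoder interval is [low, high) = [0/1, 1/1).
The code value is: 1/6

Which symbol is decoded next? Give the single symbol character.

Interval width = high − low = 1/1 − 0/1 = 1/1
Scaled code = (code − low) / width = (1/6 − 0/1) / 1/1 = 1/6
  d: [0/1, 1/3) ← scaled code falls here ✓
  c: [1/3, 2/3) 
  e: [2/3, 5/6) 
  b: [5/6, 1/1) 

Answer: d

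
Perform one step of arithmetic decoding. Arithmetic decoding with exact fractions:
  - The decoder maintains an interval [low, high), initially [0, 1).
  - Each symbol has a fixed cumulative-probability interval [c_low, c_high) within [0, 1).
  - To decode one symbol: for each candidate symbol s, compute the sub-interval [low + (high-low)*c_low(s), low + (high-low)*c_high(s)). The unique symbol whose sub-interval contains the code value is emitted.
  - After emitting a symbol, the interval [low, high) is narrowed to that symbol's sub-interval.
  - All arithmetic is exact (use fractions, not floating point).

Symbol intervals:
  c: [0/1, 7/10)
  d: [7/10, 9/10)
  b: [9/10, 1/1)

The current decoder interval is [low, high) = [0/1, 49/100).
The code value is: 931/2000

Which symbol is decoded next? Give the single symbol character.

Answer: b

Derivation:
Interval width = high − low = 49/100 − 0/1 = 49/100
Scaled code = (code − low) / width = (931/2000 − 0/1) / 49/100 = 19/20
  c: [0/1, 7/10) 
  d: [7/10, 9/10) 
  b: [9/10, 1/1) ← scaled code falls here ✓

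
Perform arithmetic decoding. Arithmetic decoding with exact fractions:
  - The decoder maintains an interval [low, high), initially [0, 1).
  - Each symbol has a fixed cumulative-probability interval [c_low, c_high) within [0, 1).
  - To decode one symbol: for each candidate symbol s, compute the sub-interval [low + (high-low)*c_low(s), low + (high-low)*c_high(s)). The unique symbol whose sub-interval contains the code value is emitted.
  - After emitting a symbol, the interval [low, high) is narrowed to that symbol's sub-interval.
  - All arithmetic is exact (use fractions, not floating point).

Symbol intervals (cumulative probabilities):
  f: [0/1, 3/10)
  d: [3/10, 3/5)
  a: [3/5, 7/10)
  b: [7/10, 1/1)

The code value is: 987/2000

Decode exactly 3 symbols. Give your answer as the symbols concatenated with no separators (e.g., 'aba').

Answer: dad

Derivation:
Step 1: interval [0/1, 1/1), width = 1/1 - 0/1 = 1/1
  'f': [0/1 + 1/1*0/1, 0/1 + 1/1*3/10) = [0/1, 3/10)
  'd': [0/1 + 1/1*3/10, 0/1 + 1/1*3/5) = [3/10, 3/5) <- contains code 987/2000
  'a': [0/1 + 1/1*3/5, 0/1 + 1/1*7/10) = [3/5, 7/10)
  'b': [0/1 + 1/1*7/10, 0/1 + 1/1*1/1) = [7/10, 1/1)
  emit 'd', narrow to [3/10, 3/5)
Step 2: interval [3/10, 3/5), width = 3/5 - 3/10 = 3/10
  'f': [3/10 + 3/10*0/1, 3/10 + 3/10*3/10) = [3/10, 39/100)
  'd': [3/10 + 3/10*3/10, 3/10 + 3/10*3/5) = [39/100, 12/25)
  'a': [3/10 + 3/10*3/5, 3/10 + 3/10*7/10) = [12/25, 51/100) <- contains code 987/2000
  'b': [3/10 + 3/10*7/10, 3/10 + 3/10*1/1) = [51/100, 3/5)
  emit 'a', narrow to [12/25, 51/100)
Step 3: interval [12/25, 51/100), width = 51/100 - 12/25 = 3/100
  'f': [12/25 + 3/100*0/1, 12/25 + 3/100*3/10) = [12/25, 489/1000)
  'd': [12/25 + 3/100*3/10, 12/25 + 3/100*3/5) = [489/1000, 249/500) <- contains code 987/2000
  'a': [12/25 + 3/100*3/5, 12/25 + 3/100*7/10) = [249/500, 501/1000)
  'b': [12/25 + 3/100*7/10, 12/25 + 3/100*1/1) = [501/1000, 51/100)
  emit 'd', narrow to [489/1000, 249/500)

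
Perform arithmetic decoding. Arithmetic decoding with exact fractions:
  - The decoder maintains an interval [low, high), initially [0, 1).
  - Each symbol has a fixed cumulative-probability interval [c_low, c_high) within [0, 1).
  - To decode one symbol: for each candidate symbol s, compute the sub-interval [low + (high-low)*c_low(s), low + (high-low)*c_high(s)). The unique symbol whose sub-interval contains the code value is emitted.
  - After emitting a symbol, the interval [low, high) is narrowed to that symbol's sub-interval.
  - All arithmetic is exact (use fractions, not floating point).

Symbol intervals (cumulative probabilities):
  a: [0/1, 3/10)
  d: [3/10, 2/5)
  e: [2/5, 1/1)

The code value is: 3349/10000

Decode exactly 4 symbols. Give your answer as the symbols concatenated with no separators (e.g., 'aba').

Answer: ddea

Derivation:
Step 1: interval [0/1, 1/1), width = 1/1 - 0/1 = 1/1
  'a': [0/1 + 1/1*0/1, 0/1 + 1/1*3/10) = [0/1, 3/10)
  'd': [0/1 + 1/1*3/10, 0/1 + 1/1*2/5) = [3/10, 2/5) <- contains code 3349/10000
  'e': [0/1 + 1/1*2/5, 0/1 + 1/1*1/1) = [2/5, 1/1)
  emit 'd', narrow to [3/10, 2/5)
Step 2: interval [3/10, 2/5), width = 2/5 - 3/10 = 1/10
  'a': [3/10 + 1/10*0/1, 3/10 + 1/10*3/10) = [3/10, 33/100)
  'd': [3/10 + 1/10*3/10, 3/10 + 1/10*2/5) = [33/100, 17/50) <- contains code 3349/10000
  'e': [3/10 + 1/10*2/5, 3/10 + 1/10*1/1) = [17/50, 2/5)
  emit 'd', narrow to [33/100, 17/50)
Step 3: interval [33/100, 17/50), width = 17/50 - 33/100 = 1/100
  'a': [33/100 + 1/100*0/1, 33/100 + 1/100*3/10) = [33/100, 333/1000)
  'd': [33/100 + 1/100*3/10, 33/100 + 1/100*2/5) = [333/1000, 167/500)
  'e': [33/100 + 1/100*2/5, 33/100 + 1/100*1/1) = [167/500, 17/50) <- contains code 3349/10000
  emit 'e', narrow to [167/500, 17/50)
Step 4: interval [167/500, 17/50), width = 17/50 - 167/500 = 3/500
  'a': [167/500 + 3/500*0/1, 167/500 + 3/500*3/10) = [167/500, 1679/5000) <- contains code 3349/10000
  'd': [167/500 + 3/500*3/10, 167/500 + 3/500*2/5) = [1679/5000, 841/2500)
  'e': [167/500 + 3/500*2/5, 167/500 + 3/500*1/1) = [841/2500, 17/50)
  emit 'a', narrow to [167/500, 1679/5000)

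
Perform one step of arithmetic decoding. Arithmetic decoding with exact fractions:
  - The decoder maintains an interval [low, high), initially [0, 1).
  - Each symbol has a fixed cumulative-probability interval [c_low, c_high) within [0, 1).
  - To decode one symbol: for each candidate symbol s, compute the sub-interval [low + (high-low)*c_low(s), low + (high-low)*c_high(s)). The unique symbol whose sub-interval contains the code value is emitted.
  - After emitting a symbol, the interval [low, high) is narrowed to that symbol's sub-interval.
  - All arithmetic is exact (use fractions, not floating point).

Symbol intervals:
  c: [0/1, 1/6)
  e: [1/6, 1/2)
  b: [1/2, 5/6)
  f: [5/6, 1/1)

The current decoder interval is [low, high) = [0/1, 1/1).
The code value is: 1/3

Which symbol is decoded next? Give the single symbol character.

Interval width = high − low = 1/1 − 0/1 = 1/1
Scaled code = (code − low) / width = (1/3 − 0/1) / 1/1 = 1/3
  c: [0/1, 1/6) 
  e: [1/6, 1/2) ← scaled code falls here ✓
  b: [1/2, 5/6) 
  f: [5/6, 1/1) 

Answer: e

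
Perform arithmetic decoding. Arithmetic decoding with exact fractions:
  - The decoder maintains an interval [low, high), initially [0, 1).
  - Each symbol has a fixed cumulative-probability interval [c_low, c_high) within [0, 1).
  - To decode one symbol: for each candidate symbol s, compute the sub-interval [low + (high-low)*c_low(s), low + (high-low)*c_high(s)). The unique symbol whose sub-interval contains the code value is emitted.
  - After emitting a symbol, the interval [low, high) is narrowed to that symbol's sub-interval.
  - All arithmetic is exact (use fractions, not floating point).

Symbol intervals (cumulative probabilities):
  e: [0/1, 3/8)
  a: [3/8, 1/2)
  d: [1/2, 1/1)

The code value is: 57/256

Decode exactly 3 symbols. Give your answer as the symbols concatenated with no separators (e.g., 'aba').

Answer: ede

Derivation:
Step 1: interval [0/1, 1/1), width = 1/1 - 0/1 = 1/1
  'e': [0/1 + 1/1*0/1, 0/1 + 1/1*3/8) = [0/1, 3/8) <- contains code 57/256
  'a': [0/1 + 1/1*3/8, 0/1 + 1/1*1/2) = [3/8, 1/2)
  'd': [0/1 + 1/1*1/2, 0/1 + 1/1*1/1) = [1/2, 1/1)
  emit 'e', narrow to [0/1, 3/8)
Step 2: interval [0/1, 3/8), width = 3/8 - 0/1 = 3/8
  'e': [0/1 + 3/8*0/1, 0/1 + 3/8*3/8) = [0/1, 9/64)
  'a': [0/1 + 3/8*3/8, 0/1 + 3/8*1/2) = [9/64, 3/16)
  'd': [0/1 + 3/8*1/2, 0/1 + 3/8*1/1) = [3/16, 3/8) <- contains code 57/256
  emit 'd', narrow to [3/16, 3/8)
Step 3: interval [3/16, 3/8), width = 3/8 - 3/16 = 3/16
  'e': [3/16 + 3/16*0/1, 3/16 + 3/16*3/8) = [3/16, 33/128) <- contains code 57/256
  'a': [3/16 + 3/16*3/8, 3/16 + 3/16*1/2) = [33/128, 9/32)
  'd': [3/16 + 3/16*1/2, 3/16 + 3/16*1/1) = [9/32, 3/8)
  emit 'e', narrow to [3/16, 33/128)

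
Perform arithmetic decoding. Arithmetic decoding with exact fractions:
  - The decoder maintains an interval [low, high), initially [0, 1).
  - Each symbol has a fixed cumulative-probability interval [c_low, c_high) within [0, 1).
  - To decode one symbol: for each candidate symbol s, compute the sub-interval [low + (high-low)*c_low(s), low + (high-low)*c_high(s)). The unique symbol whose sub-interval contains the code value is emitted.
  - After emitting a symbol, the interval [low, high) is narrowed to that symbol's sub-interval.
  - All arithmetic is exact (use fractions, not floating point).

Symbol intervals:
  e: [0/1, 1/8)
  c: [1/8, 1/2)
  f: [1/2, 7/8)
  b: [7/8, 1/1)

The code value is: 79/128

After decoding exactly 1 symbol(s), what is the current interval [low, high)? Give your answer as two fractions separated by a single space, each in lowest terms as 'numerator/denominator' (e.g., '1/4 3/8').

Answer: 1/2 7/8

Derivation:
Step 1: interval [0/1, 1/1), width = 1/1 - 0/1 = 1/1
  'e': [0/1 + 1/1*0/1, 0/1 + 1/1*1/8) = [0/1, 1/8)
  'c': [0/1 + 1/1*1/8, 0/1 + 1/1*1/2) = [1/8, 1/2)
  'f': [0/1 + 1/1*1/2, 0/1 + 1/1*7/8) = [1/2, 7/8) <- contains code 79/128
  'b': [0/1 + 1/1*7/8, 0/1 + 1/1*1/1) = [7/8, 1/1)
  emit 'f', narrow to [1/2, 7/8)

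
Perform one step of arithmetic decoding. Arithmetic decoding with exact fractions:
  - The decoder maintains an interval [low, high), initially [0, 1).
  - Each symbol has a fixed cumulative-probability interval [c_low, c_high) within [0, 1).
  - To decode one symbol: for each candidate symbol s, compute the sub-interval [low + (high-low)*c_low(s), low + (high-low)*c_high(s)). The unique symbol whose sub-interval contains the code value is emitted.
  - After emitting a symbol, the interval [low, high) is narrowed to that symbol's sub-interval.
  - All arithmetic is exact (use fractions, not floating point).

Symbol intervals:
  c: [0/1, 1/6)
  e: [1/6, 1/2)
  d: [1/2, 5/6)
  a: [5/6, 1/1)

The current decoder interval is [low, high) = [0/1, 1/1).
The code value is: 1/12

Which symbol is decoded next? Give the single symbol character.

Answer: c

Derivation:
Interval width = high − low = 1/1 − 0/1 = 1/1
Scaled code = (code − low) / width = (1/12 − 0/1) / 1/1 = 1/12
  c: [0/1, 1/6) ← scaled code falls here ✓
  e: [1/6, 1/2) 
  d: [1/2, 5/6) 
  a: [5/6, 1/1) 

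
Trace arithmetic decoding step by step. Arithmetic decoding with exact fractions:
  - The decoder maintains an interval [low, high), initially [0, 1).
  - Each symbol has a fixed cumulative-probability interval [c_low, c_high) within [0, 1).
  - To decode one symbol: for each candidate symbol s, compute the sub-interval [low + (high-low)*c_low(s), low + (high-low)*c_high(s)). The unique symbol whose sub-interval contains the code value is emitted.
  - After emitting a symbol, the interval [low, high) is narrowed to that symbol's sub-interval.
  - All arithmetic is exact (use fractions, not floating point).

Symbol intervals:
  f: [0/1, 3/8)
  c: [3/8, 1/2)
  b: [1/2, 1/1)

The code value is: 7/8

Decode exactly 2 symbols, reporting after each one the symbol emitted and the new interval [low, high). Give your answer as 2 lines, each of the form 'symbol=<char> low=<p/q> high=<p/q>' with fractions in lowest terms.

Answer: symbol=b low=1/2 high=1/1
symbol=b low=3/4 high=1/1

Derivation:
Step 1: interval [0/1, 1/1), width = 1/1 - 0/1 = 1/1
  'f': [0/1 + 1/1*0/1, 0/1 + 1/1*3/8) = [0/1, 3/8)
  'c': [0/1 + 1/1*3/8, 0/1 + 1/1*1/2) = [3/8, 1/2)
  'b': [0/1 + 1/1*1/2, 0/1 + 1/1*1/1) = [1/2, 1/1) <- contains code 7/8
  emit 'b', narrow to [1/2, 1/1)
Step 2: interval [1/2, 1/1), width = 1/1 - 1/2 = 1/2
  'f': [1/2 + 1/2*0/1, 1/2 + 1/2*3/8) = [1/2, 11/16)
  'c': [1/2 + 1/2*3/8, 1/2 + 1/2*1/2) = [11/16, 3/4)
  'b': [1/2 + 1/2*1/2, 1/2 + 1/2*1/1) = [3/4, 1/1) <- contains code 7/8
  emit 'b', narrow to [3/4, 1/1)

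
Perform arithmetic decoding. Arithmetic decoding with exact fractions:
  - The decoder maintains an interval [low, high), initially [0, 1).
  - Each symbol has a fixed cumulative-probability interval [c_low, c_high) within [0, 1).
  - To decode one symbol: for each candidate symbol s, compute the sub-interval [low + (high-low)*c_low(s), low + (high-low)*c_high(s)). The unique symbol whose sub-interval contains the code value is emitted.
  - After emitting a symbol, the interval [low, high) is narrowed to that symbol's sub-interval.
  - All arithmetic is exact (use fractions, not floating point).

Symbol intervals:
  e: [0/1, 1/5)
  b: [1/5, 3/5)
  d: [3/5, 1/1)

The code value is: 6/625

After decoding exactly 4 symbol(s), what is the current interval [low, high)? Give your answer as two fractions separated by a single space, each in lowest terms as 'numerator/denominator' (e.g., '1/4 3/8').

Step 1: interval [0/1, 1/1), width = 1/1 - 0/1 = 1/1
  'e': [0/1 + 1/1*0/1, 0/1 + 1/1*1/5) = [0/1, 1/5) <- contains code 6/625
  'b': [0/1 + 1/1*1/5, 0/1 + 1/1*3/5) = [1/5, 3/5)
  'd': [0/1 + 1/1*3/5, 0/1 + 1/1*1/1) = [3/5, 1/1)
  emit 'e', narrow to [0/1, 1/5)
Step 2: interval [0/1, 1/5), width = 1/5 - 0/1 = 1/5
  'e': [0/1 + 1/5*0/1, 0/1 + 1/5*1/5) = [0/1, 1/25) <- contains code 6/625
  'b': [0/1 + 1/5*1/5, 0/1 + 1/5*3/5) = [1/25, 3/25)
  'd': [0/1 + 1/5*3/5, 0/1 + 1/5*1/1) = [3/25, 1/5)
  emit 'e', narrow to [0/1, 1/25)
Step 3: interval [0/1, 1/25), width = 1/25 - 0/1 = 1/25
  'e': [0/1 + 1/25*0/1, 0/1 + 1/25*1/5) = [0/1, 1/125)
  'b': [0/1 + 1/25*1/5, 0/1 + 1/25*3/5) = [1/125, 3/125) <- contains code 6/625
  'd': [0/1 + 1/25*3/5, 0/1 + 1/25*1/1) = [3/125, 1/25)
  emit 'b', narrow to [1/125, 3/125)
Step 4: interval [1/125, 3/125), width = 3/125 - 1/125 = 2/125
  'e': [1/125 + 2/125*0/1, 1/125 + 2/125*1/5) = [1/125, 7/625) <- contains code 6/625
  'b': [1/125 + 2/125*1/5, 1/125 + 2/125*3/5) = [7/625, 11/625)
  'd': [1/125 + 2/125*3/5, 1/125 + 2/125*1/1) = [11/625, 3/125)
  emit 'e', narrow to [1/125, 7/625)

Answer: 1/125 7/625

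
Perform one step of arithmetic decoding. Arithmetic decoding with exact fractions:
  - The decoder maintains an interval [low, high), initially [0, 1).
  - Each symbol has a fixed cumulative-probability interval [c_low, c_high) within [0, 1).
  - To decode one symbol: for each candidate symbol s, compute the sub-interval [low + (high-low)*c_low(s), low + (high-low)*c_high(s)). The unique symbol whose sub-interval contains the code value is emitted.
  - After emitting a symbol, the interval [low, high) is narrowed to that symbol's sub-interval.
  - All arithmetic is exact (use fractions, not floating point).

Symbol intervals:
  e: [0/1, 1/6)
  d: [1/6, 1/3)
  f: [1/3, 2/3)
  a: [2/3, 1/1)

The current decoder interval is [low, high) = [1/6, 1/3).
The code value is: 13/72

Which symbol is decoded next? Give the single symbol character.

Answer: e

Derivation:
Interval width = high − low = 1/3 − 1/6 = 1/6
Scaled code = (code − low) / width = (13/72 − 1/6) / 1/6 = 1/12
  e: [0/1, 1/6) ← scaled code falls here ✓
  d: [1/6, 1/3) 
  f: [1/3, 2/3) 
  a: [2/3, 1/1) 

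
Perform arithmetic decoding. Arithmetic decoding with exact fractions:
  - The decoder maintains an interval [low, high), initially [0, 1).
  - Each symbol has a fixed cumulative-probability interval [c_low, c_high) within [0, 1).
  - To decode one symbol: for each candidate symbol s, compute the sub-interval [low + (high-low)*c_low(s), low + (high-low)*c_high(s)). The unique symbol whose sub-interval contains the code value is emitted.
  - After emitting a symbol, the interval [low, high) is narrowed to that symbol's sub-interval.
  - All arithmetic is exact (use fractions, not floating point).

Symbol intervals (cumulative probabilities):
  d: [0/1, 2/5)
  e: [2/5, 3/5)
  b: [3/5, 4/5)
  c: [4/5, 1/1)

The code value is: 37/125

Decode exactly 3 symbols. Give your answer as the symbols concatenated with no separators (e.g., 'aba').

Answer: dbb

Derivation:
Step 1: interval [0/1, 1/1), width = 1/1 - 0/1 = 1/1
  'd': [0/1 + 1/1*0/1, 0/1 + 1/1*2/5) = [0/1, 2/5) <- contains code 37/125
  'e': [0/1 + 1/1*2/5, 0/1 + 1/1*3/5) = [2/5, 3/5)
  'b': [0/1 + 1/1*3/5, 0/1 + 1/1*4/5) = [3/5, 4/5)
  'c': [0/1 + 1/1*4/5, 0/1 + 1/1*1/1) = [4/5, 1/1)
  emit 'd', narrow to [0/1, 2/5)
Step 2: interval [0/1, 2/5), width = 2/5 - 0/1 = 2/5
  'd': [0/1 + 2/5*0/1, 0/1 + 2/5*2/5) = [0/1, 4/25)
  'e': [0/1 + 2/5*2/5, 0/1 + 2/5*3/5) = [4/25, 6/25)
  'b': [0/1 + 2/5*3/5, 0/1 + 2/5*4/5) = [6/25, 8/25) <- contains code 37/125
  'c': [0/1 + 2/5*4/5, 0/1 + 2/5*1/1) = [8/25, 2/5)
  emit 'b', narrow to [6/25, 8/25)
Step 3: interval [6/25, 8/25), width = 8/25 - 6/25 = 2/25
  'd': [6/25 + 2/25*0/1, 6/25 + 2/25*2/5) = [6/25, 34/125)
  'e': [6/25 + 2/25*2/5, 6/25 + 2/25*3/5) = [34/125, 36/125)
  'b': [6/25 + 2/25*3/5, 6/25 + 2/25*4/5) = [36/125, 38/125) <- contains code 37/125
  'c': [6/25 + 2/25*4/5, 6/25 + 2/25*1/1) = [38/125, 8/25)
  emit 'b', narrow to [36/125, 38/125)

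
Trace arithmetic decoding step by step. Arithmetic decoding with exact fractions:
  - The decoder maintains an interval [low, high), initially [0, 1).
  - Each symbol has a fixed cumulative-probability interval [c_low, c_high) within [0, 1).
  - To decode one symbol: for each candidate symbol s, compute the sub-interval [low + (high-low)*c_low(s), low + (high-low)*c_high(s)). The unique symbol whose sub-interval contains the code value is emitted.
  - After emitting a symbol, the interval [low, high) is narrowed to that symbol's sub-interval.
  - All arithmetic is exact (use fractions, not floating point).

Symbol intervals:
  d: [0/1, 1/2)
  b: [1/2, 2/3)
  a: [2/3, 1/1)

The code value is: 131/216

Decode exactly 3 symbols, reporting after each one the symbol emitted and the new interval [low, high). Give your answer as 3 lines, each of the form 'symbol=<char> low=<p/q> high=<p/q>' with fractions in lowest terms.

Answer: symbol=b low=1/2 high=2/3
symbol=b low=7/12 high=11/18
symbol=a low=65/108 high=11/18

Derivation:
Step 1: interval [0/1, 1/1), width = 1/1 - 0/1 = 1/1
  'd': [0/1 + 1/1*0/1, 0/1 + 1/1*1/2) = [0/1, 1/2)
  'b': [0/1 + 1/1*1/2, 0/1 + 1/1*2/3) = [1/2, 2/3) <- contains code 131/216
  'a': [0/1 + 1/1*2/3, 0/1 + 1/1*1/1) = [2/3, 1/1)
  emit 'b', narrow to [1/2, 2/3)
Step 2: interval [1/2, 2/3), width = 2/3 - 1/2 = 1/6
  'd': [1/2 + 1/6*0/1, 1/2 + 1/6*1/2) = [1/2, 7/12)
  'b': [1/2 + 1/6*1/2, 1/2 + 1/6*2/3) = [7/12, 11/18) <- contains code 131/216
  'a': [1/2 + 1/6*2/3, 1/2 + 1/6*1/1) = [11/18, 2/3)
  emit 'b', narrow to [7/12, 11/18)
Step 3: interval [7/12, 11/18), width = 11/18 - 7/12 = 1/36
  'd': [7/12 + 1/36*0/1, 7/12 + 1/36*1/2) = [7/12, 43/72)
  'b': [7/12 + 1/36*1/2, 7/12 + 1/36*2/3) = [43/72, 65/108)
  'a': [7/12 + 1/36*2/3, 7/12 + 1/36*1/1) = [65/108, 11/18) <- contains code 131/216
  emit 'a', narrow to [65/108, 11/18)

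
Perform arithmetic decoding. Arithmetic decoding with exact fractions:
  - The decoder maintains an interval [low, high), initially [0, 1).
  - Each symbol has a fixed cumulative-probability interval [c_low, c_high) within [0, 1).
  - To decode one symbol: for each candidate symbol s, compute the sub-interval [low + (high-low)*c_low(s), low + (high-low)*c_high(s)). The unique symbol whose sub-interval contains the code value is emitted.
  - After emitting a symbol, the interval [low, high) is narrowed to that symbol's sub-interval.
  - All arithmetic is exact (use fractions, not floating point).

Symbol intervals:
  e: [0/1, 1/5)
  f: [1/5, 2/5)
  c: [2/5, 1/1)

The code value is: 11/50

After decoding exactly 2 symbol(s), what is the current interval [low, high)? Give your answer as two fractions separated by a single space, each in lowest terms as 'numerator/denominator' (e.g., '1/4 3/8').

Step 1: interval [0/1, 1/1), width = 1/1 - 0/1 = 1/1
  'e': [0/1 + 1/1*0/1, 0/1 + 1/1*1/5) = [0/1, 1/5)
  'f': [0/1 + 1/1*1/5, 0/1 + 1/1*2/5) = [1/5, 2/5) <- contains code 11/50
  'c': [0/1 + 1/1*2/5, 0/1 + 1/1*1/1) = [2/5, 1/1)
  emit 'f', narrow to [1/5, 2/5)
Step 2: interval [1/5, 2/5), width = 2/5 - 1/5 = 1/5
  'e': [1/5 + 1/5*0/1, 1/5 + 1/5*1/5) = [1/5, 6/25) <- contains code 11/50
  'f': [1/5 + 1/5*1/5, 1/5 + 1/5*2/5) = [6/25, 7/25)
  'c': [1/5 + 1/5*2/5, 1/5 + 1/5*1/1) = [7/25, 2/5)
  emit 'e', narrow to [1/5, 6/25)

Answer: 1/5 6/25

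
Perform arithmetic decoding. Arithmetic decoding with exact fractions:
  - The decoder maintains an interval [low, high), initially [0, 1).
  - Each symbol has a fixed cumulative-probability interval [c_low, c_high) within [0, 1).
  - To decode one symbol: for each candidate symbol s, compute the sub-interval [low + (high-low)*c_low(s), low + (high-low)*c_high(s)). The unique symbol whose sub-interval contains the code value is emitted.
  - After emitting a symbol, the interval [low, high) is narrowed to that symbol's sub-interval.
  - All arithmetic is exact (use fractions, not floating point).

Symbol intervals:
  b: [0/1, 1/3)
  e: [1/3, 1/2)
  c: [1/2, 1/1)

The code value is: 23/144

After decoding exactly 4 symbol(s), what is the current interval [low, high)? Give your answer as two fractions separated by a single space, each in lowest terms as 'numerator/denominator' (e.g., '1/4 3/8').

Answer: 11/72 1/6

Derivation:
Step 1: interval [0/1, 1/1), width = 1/1 - 0/1 = 1/1
  'b': [0/1 + 1/1*0/1, 0/1 + 1/1*1/3) = [0/1, 1/3) <- contains code 23/144
  'e': [0/1 + 1/1*1/3, 0/1 + 1/1*1/2) = [1/3, 1/2)
  'c': [0/1 + 1/1*1/2, 0/1 + 1/1*1/1) = [1/2, 1/1)
  emit 'b', narrow to [0/1, 1/3)
Step 2: interval [0/1, 1/3), width = 1/3 - 0/1 = 1/3
  'b': [0/1 + 1/3*0/1, 0/1 + 1/3*1/3) = [0/1, 1/9)
  'e': [0/1 + 1/3*1/3, 0/1 + 1/3*1/2) = [1/9, 1/6) <- contains code 23/144
  'c': [0/1 + 1/3*1/2, 0/1 + 1/3*1/1) = [1/6, 1/3)
  emit 'e', narrow to [1/9, 1/6)
Step 3: interval [1/9, 1/6), width = 1/6 - 1/9 = 1/18
  'b': [1/9 + 1/18*0/1, 1/9 + 1/18*1/3) = [1/9, 7/54)
  'e': [1/9 + 1/18*1/3, 1/9 + 1/18*1/2) = [7/54, 5/36)
  'c': [1/9 + 1/18*1/2, 1/9 + 1/18*1/1) = [5/36, 1/6) <- contains code 23/144
  emit 'c', narrow to [5/36, 1/6)
Step 4: interval [5/36, 1/6), width = 1/6 - 5/36 = 1/36
  'b': [5/36 + 1/36*0/1, 5/36 + 1/36*1/3) = [5/36, 4/27)
  'e': [5/36 + 1/36*1/3, 5/36 + 1/36*1/2) = [4/27, 11/72)
  'c': [5/36 + 1/36*1/2, 5/36 + 1/36*1/1) = [11/72, 1/6) <- contains code 23/144
  emit 'c', narrow to [11/72, 1/6)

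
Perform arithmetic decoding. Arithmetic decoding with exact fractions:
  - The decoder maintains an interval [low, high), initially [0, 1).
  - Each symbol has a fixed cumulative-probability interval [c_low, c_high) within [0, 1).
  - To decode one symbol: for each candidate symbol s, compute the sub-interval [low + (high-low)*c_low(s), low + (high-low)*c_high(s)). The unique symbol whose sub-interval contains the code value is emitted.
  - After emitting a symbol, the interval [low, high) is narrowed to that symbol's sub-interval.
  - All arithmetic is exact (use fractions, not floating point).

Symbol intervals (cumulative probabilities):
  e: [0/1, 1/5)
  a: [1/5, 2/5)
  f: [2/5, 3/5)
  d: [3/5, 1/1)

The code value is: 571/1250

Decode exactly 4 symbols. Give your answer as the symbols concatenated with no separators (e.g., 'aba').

Step 1: interval [0/1, 1/1), width = 1/1 - 0/1 = 1/1
  'e': [0/1 + 1/1*0/1, 0/1 + 1/1*1/5) = [0/1, 1/5)
  'a': [0/1 + 1/1*1/5, 0/1 + 1/1*2/5) = [1/5, 2/5)
  'f': [0/1 + 1/1*2/5, 0/1 + 1/1*3/5) = [2/5, 3/5) <- contains code 571/1250
  'd': [0/1 + 1/1*3/5, 0/1 + 1/1*1/1) = [3/5, 1/1)
  emit 'f', narrow to [2/5, 3/5)
Step 2: interval [2/5, 3/5), width = 3/5 - 2/5 = 1/5
  'e': [2/5 + 1/5*0/1, 2/5 + 1/5*1/5) = [2/5, 11/25)
  'a': [2/5 + 1/5*1/5, 2/5 + 1/5*2/5) = [11/25, 12/25) <- contains code 571/1250
  'f': [2/5 + 1/5*2/5, 2/5 + 1/5*3/5) = [12/25, 13/25)
  'd': [2/5 + 1/5*3/5, 2/5 + 1/5*1/1) = [13/25, 3/5)
  emit 'a', narrow to [11/25, 12/25)
Step 3: interval [11/25, 12/25), width = 12/25 - 11/25 = 1/25
  'e': [11/25 + 1/25*0/1, 11/25 + 1/25*1/5) = [11/25, 56/125)
  'a': [11/25 + 1/25*1/5, 11/25 + 1/25*2/5) = [56/125, 57/125)
  'f': [11/25 + 1/25*2/5, 11/25 + 1/25*3/5) = [57/125, 58/125) <- contains code 571/1250
  'd': [11/25 + 1/25*3/5, 11/25 + 1/25*1/1) = [58/125, 12/25)
  emit 'f', narrow to [57/125, 58/125)
Step 4: interval [57/125, 58/125), width = 58/125 - 57/125 = 1/125
  'e': [57/125 + 1/125*0/1, 57/125 + 1/125*1/5) = [57/125, 286/625) <- contains code 571/1250
  'a': [57/125 + 1/125*1/5, 57/125 + 1/125*2/5) = [286/625, 287/625)
  'f': [57/125 + 1/125*2/5, 57/125 + 1/125*3/5) = [287/625, 288/625)
  'd': [57/125 + 1/125*3/5, 57/125 + 1/125*1/1) = [288/625, 58/125)
  emit 'e', narrow to [57/125, 286/625)

Answer: fafe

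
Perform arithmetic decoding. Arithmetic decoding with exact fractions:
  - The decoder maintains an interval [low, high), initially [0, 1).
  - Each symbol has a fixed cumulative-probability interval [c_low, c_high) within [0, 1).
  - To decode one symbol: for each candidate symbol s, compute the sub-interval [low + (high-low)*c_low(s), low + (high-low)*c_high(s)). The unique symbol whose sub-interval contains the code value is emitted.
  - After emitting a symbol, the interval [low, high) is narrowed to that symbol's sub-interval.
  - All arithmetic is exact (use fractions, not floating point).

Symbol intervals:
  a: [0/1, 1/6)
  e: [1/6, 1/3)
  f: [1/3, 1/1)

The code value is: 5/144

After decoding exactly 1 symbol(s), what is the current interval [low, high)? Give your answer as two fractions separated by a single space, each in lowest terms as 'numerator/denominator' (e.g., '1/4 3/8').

Step 1: interval [0/1, 1/1), width = 1/1 - 0/1 = 1/1
  'a': [0/1 + 1/1*0/1, 0/1 + 1/1*1/6) = [0/1, 1/6) <- contains code 5/144
  'e': [0/1 + 1/1*1/6, 0/1 + 1/1*1/3) = [1/6, 1/3)
  'f': [0/1 + 1/1*1/3, 0/1 + 1/1*1/1) = [1/3, 1/1)
  emit 'a', narrow to [0/1, 1/6)

Answer: 0/1 1/6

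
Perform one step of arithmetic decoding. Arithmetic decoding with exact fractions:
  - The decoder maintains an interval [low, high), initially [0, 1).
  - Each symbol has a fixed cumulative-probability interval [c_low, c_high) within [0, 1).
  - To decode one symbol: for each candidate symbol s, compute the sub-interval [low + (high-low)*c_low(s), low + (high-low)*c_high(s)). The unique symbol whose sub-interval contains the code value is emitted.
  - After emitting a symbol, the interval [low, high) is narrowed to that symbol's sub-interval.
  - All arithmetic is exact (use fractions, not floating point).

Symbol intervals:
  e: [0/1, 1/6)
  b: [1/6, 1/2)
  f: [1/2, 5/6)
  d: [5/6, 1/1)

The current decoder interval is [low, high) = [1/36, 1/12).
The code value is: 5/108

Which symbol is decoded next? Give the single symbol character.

Interval width = high − low = 1/12 − 1/36 = 1/18
Scaled code = (code − low) / width = (5/108 − 1/36) / 1/18 = 1/3
  e: [0/1, 1/6) 
  b: [1/6, 1/2) ← scaled code falls here ✓
  f: [1/2, 5/6) 
  d: [5/6, 1/1) 

Answer: b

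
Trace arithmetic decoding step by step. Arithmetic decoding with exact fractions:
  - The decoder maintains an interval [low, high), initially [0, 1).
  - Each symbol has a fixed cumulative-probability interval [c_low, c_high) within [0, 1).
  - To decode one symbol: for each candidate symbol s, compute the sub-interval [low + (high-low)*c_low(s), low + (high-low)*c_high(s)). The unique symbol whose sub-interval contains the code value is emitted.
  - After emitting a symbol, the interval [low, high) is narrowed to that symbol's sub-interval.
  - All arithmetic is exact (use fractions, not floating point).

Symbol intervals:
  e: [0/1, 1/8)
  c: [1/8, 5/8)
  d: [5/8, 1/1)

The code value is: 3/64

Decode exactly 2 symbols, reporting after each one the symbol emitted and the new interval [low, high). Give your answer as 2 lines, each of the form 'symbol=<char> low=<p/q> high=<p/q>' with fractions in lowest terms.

Answer: symbol=e low=0/1 high=1/8
symbol=c low=1/64 high=5/64

Derivation:
Step 1: interval [0/1, 1/1), width = 1/1 - 0/1 = 1/1
  'e': [0/1 + 1/1*0/1, 0/1 + 1/1*1/8) = [0/1, 1/8) <- contains code 3/64
  'c': [0/1 + 1/1*1/8, 0/1 + 1/1*5/8) = [1/8, 5/8)
  'd': [0/1 + 1/1*5/8, 0/1 + 1/1*1/1) = [5/8, 1/1)
  emit 'e', narrow to [0/1, 1/8)
Step 2: interval [0/1, 1/8), width = 1/8 - 0/1 = 1/8
  'e': [0/1 + 1/8*0/1, 0/1 + 1/8*1/8) = [0/1, 1/64)
  'c': [0/1 + 1/8*1/8, 0/1 + 1/8*5/8) = [1/64, 5/64) <- contains code 3/64
  'd': [0/1 + 1/8*5/8, 0/1 + 1/8*1/1) = [5/64, 1/8)
  emit 'c', narrow to [1/64, 5/64)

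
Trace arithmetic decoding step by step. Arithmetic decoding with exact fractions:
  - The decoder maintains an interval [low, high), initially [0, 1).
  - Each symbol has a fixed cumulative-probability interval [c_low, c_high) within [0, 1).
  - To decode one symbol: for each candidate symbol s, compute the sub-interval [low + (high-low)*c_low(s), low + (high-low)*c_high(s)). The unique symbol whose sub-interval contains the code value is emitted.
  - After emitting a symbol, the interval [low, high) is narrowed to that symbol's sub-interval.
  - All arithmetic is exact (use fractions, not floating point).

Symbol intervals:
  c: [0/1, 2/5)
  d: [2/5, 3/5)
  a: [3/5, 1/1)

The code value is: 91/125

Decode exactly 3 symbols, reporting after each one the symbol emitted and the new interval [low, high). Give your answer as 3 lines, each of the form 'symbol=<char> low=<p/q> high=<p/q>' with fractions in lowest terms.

Answer: symbol=a low=3/5 high=1/1
symbol=c low=3/5 high=19/25
symbol=a low=87/125 high=19/25

Derivation:
Step 1: interval [0/1, 1/1), width = 1/1 - 0/1 = 1/1
  'c': [0/1 + 1/1*0/1, 0/1 + 1/1*2/5) = [0/1, 2/5)
  'd': [0/1 + 1/1*2/5, 0/1 + 1/1*3/5) = [2/5, 3/5)
  'a': [0/1 + 1/1*3/5, 0/1 + 1/1*1/1) = [3/5, 1/1) <- contains code 91/125
  emit 'a', narrow to [3/5, 1/1)
Step 2: interval [3/5, 1/1), width = 1/1 - 3/5 = 2/5
  'c': [3/5 + 2/5*0/1, 3/5 + 2/5*2/5) = [3/5, 19/25) <- contains code 91/125
  'd': [3/5 + 2/5*2/5, 3/5 + 2/5*3/5) = [19/25, 21/25)
  'a': [3/5 + 2/5*3/5, 3/5 + 2/5*1/1) = [21/25, 1/1)
  emit 'c', narrow to [3/5, 19/25)
Step 3: interval [3/5, 19/25), width = 19/25 - 3/5 = 4/25
  'c': [3/5 + 4/25*0/1, 3/5 + 4/25*2/5) = [3/5, 83/125)
  'd': [3/5 + 4/25*2/5, 3/5 + 4/25*3/5) = [83/125, 87/125)
  'a': [3/5 + 4/25*3/5, 3/5 + 4/25*1/1) = [87/125, 19/25) <- contains code 91/125
  emit 'a', narrow to [87/125, 19/25)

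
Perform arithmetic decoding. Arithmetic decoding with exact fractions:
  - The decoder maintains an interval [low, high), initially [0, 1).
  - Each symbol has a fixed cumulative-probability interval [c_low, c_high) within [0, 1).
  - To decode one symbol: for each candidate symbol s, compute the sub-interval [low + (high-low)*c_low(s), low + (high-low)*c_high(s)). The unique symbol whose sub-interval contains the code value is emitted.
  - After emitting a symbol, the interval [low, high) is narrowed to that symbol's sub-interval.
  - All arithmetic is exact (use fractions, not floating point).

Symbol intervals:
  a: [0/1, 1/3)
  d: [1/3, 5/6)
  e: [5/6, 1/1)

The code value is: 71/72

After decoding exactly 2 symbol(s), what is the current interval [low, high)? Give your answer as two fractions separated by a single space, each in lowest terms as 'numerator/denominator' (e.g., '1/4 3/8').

Step 1: interval [0/1, 1/1), width = 1/1 - 0/1 = 1/1
  'a': [0/1 + 1/1*0/1, 0/1 + 1/1*1/3) = [0/1, 1/3)
  'd': [0/1 + 1/1*1/3, 0/1 + 1/1*5/6) = [1/3, 5/6)
  'e': [0/1 + 1/1*5/6, 0/1 + 1/1*1/1) = [5/6, 1/1) <- contains code 71/72
  emit 'e', narrow to [5/6, 1/1)
Step 2: interval [5/6, 1/1), width = 1/1 - 5/6 = 1/6
  'a': [5/6 + 1/6*0/1, 5/6 + 1/6*1/3) = [5/6, 8/9)
  'd': [5/6 + 1/6*1/3, 5/6 + 1/6*5/6) = [8/9, 35/36)
  'e': [5/6 + 1/6*5/6, 5/6 + 1/6*1/1) = [35/36, 1/1) <- contains code 71/72
  emit 'e', narrow to [35/36, 1/1)

Answer: 35/36 1/1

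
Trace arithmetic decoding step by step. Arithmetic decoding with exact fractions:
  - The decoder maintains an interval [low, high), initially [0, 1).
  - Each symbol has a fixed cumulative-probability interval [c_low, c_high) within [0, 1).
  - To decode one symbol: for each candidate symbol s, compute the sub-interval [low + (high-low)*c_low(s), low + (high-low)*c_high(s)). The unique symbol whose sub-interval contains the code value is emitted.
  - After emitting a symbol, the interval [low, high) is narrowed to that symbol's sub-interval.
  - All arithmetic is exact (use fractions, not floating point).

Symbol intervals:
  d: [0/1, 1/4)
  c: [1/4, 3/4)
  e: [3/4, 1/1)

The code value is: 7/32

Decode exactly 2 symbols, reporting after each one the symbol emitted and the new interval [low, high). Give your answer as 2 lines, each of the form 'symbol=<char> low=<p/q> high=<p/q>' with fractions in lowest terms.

Answer: symbol=d low=0/1 high=1/4
symbol=e low=3/16 high=1/4

Derivation:
Step 1: interval [0/1, 1/1), width = 1/1 - 0/1 = 1/1
  'd': [0/1 + 1/1*0/1, 0/1 + 1/1*1/4) = [0/1, 1/4) <- contains code 7/32
  'c': [0/1 + 1/1*1/4, 0/1 + 1/1*3/4) = [1/4, 3/4)
  'e': [0/1 + 1/1*3/4, 0/1 + 1/1*1/1) = [3/4, 1/1)
  emit 'd', narrow to [0/1, 1/4)
Step 2: interval [0/1, 1/4), width = 1/4 - 0/1 = 1/4
  'd': [0/1 + 1/4*0/1, 0/1 + 1/4*1/4) = [0/1, 1/16)
  'c': [0/1 + 1/4*1/4, 0/1 + 1/4*3/4) = [1/16, 3/16)
  'e': [0/1 + 1/4*3/4, 0/1 + 1/4*1/1) = [3/16, 1/4) <- contains code 7/32
  emit 'e', narrow to [3/16, 1/4)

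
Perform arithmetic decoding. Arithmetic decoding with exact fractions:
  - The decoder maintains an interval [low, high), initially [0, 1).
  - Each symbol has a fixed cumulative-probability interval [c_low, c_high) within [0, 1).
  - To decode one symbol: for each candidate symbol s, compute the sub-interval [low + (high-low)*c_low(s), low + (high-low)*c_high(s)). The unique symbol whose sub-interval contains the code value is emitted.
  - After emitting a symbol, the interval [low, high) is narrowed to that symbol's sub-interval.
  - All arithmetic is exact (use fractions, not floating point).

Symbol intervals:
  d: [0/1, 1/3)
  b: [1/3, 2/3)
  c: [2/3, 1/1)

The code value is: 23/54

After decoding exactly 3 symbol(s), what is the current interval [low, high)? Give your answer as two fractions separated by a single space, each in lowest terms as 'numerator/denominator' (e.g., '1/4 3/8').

Step 1: interval [0/1, 1/1), width = 1/1 - 0/1 = 1/1
  'd': [0/1 + 1/1*0/1, 0/1 + 1/1*1/3) = [0/1, 1/3)
  'b': [0/1 + 1/1*1/3, 0/1 + 1/1*2/3) = [1/3, 2/3) <- contains code 23/54
  'c': [0/1 + 1/1*2/3, 0/1 + 1/1*1/1) = [2/3, 1/1)
  emit 'b', narrow to [1/3, 2/3)
Step 2: interval [1/3, 2/3), width = 2/3 - 1/3 = 1/3
  'd': [1/3 + 1/3*0/1, 1/3 + 1/3*1/3) = [1/3, 4/9) <- contains code 23/54
  'b': [1/3 + 1/3*1/3, 1/3 + 1/3*2/3) = [4/9, 5/9)
  'c': [1/3 + 1/3*2/3, 1/3 + 1/3*1/1) = [5/9, 2/3)
  emit 'd', narrow to [1/3, 4/9)
Step 3: interval [1/3, 4/9), width = 4/9 - 1/3 = 1/9
  'd': [1/3 + 1/9*0/1, 1/3 + 1/9*1/3) = [1/3, 10/27)
  'b': [1/3 + 1/9*1/3, 1/3 + 1/9*2/3) = [10/27, 11/27)
  'c': [1/3 + 1/9*2/3, 1/3 + 1/9*1/1) = [11/27, 4/9) <- contains code 23/54
  emit 'c', narrow to [11/27, 4/9)

Answer: 11/27 4/9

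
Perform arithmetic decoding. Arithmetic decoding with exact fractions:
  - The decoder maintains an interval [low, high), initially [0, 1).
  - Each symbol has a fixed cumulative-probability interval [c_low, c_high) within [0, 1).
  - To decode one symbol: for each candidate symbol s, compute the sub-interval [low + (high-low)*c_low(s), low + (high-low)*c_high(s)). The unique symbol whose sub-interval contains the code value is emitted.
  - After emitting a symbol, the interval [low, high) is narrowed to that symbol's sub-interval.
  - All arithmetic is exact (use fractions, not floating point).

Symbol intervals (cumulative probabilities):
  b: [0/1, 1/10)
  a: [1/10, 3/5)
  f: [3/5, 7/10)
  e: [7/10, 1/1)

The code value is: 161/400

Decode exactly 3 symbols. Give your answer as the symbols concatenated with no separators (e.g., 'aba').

Step 1: interval [0/1, 1/1), width = 1/1 - 0/1 = 1/1
  'b': [0/1 + 1/1*0/1, 0/1 + 1/1*1/10) = [0/1, 1/10)
  'a': [0/1 + 1/1*1/10, 0/1 + 1/1*3/5) = [1/10, 3/5) <- contains code 161/400
  'f': [0/1 + 1/1*3/5, 0/1 + 1/1*7/10) = [3/5, 7/10)
  'e': [0/1 + 1/1*7/10, 0/1 + 1/1*1/1) = [7/10, 1/1)
  emit 'a', narrow to [1/10, 3/5)
Step 2: interval [1/10, 3/5), width = 3/5 - 1/10 = 1/2
  'b': [1/10 + 1/2*0/1, 1/10 + 1/2*1/10) = [1/10, 3/20)
  'a': [1/10 + 1/2*1/10, 1/10 + 1/2*3/5) = [3/20, 2/5)
  'f': [1/10 + 1/2*3/5, 1/10 + 1/2*7/10) = [2/5, 9/20) <- contains code 161/400
  'e': [1/10 + 1/2*7/10, 1/10 + 1/2*1/1) = [9/20, 3/5)
  emit 'f', narrow to [2/5, 9/20)
Step 3: interval [2/5, 9/20), width = 9/20 - 2/5 = 1/20
  'b': [2/5 + 1/20*0/1, 2/5 + 1/20*1/10) = [2/5, 81/200) <- contains code 161/400
  'a': [2/5 + 1/20*1/10, 2/5 + 1/20*3/5) = [81/200, 43/100)
  'f': [2/5 + 1/20*3/5, 2/5 + 1/20*7/10) = [43/100, 87/200)
  'e': [2/5 + 1/20*7/10, 2/5 + 1/20*1/1) = [87/200, 9/20)
  emit 'b', narrow to [2/5, 81/200)

Answer: afb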